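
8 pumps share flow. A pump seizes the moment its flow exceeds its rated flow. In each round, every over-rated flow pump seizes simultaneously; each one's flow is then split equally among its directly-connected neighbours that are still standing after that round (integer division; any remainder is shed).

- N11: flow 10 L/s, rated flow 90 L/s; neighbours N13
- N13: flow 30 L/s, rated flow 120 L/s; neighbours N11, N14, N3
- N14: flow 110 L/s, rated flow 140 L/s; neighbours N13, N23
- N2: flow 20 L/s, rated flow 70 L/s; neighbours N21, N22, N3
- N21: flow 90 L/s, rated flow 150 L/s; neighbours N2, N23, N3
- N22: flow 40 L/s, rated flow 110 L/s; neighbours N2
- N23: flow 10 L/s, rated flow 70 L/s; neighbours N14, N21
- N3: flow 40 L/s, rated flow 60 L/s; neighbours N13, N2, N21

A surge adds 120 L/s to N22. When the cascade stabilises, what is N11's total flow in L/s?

90

Round 1 — N22 at 160 > 110. N22 seizes.
  N22 sheds 160 L/s to N2: 160 each.
    N2: 20+160 = 180 > 70
Round 2 — N2 seizes.
  N2 sheds 180 L/s to N21, N3: 90 each.
    N21: 90+90 = 180 > 150
    N3: 40+90 = 130 > 60
Round 3 — N21, N3 seize.
  N21 sheds 180 L/s to N23: 180 each.
    N23: 10+180 = 190 > 70
  N3 sheds 130 L/s to N13: 130 each.
    N13: 30+130 = 160 > 120
Round 4 — N13, N23 seize.
  N13 sheds 160 L/s to N11, N14: 80 each.
    N11: 10+80 = 90 ≤ 90
    N14: 110+80 = 190 > 140
  N23 sheds 190 L/s to N14: 190 each.
    N14: 190+190 = 380 > 140
Round 5 — N14 seizes.
  N14 sheds 380 L/s: no online neighbours, lost.
No further seizures.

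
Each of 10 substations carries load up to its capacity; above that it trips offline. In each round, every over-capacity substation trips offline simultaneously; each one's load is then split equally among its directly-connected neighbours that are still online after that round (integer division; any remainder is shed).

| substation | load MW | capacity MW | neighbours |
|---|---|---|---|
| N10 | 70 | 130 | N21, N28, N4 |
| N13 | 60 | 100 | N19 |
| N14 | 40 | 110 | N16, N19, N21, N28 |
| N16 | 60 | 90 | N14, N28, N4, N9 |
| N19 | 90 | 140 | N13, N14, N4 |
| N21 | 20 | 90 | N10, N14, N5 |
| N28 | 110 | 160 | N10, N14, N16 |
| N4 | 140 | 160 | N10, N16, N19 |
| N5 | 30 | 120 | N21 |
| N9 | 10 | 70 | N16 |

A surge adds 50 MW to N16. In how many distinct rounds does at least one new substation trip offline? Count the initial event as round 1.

5

Round 1 — N16 at 110 > 90. N16 trips offline.
  N16 sheds 110 MW to N14, N28, N4, N9: 27 each (2 lost).
    N14: 40+27 = 67 ≤ 110
    N28: 110+27 = 137 ≤ 160
    N4: 140+27 = 167 > 160
    N9: 10+27 = 37 ≤ 70
Round 2 — N4 trips offline.
  N4 sheds 167 MW to N10, N19: 83 each (1 lost).
    N10: 70+83 = 153 > 130
    N19: 90+83 = 173 > 140
Round 3 — N10, N19 trip offline.
  N10 sheds 153 MW to N21, N28: 76 each (1 lost).
    N21: 20+76 = 96 > 90
    N28: 137+76 = 213 > 160
  N19 sheds 173 MW to N13, N14: 86 each (1 lost).
    N13: 60+86 = 146 > 100
    N14: 67+86 = 153 > 110
Round 4 — N13, N14, N21, N28 trip offline.
  N13 sheds 146 MW: no online neighbours, lost.
  N14 sheds 153 MW: no online neighbours, lost.
  N21 sheds 96 MW to N5: 96 each.
    N5: 30+96 = 126 > 120
  N28 sheds 213 MW: no online neighbours, lost.
Round 5 — N5 trips offline.
  N5 sheds 126 MW: no online neighbours, lost.
No further trips.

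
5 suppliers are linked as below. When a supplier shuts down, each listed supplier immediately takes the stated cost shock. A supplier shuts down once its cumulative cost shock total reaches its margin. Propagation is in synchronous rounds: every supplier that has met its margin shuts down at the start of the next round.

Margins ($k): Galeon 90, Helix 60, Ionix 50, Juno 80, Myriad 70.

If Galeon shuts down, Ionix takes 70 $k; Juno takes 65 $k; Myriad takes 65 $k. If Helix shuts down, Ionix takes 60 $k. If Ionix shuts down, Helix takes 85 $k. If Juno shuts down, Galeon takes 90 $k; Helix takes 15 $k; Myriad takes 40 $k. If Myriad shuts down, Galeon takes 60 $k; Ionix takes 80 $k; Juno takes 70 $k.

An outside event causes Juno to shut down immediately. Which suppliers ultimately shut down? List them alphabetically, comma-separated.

Galeon, Helix, Ionix, Juno, Myriad

Round 1 — Juno shuts down (initial).
  Galeon: +90 → 90 ≥ 90
  Helix: +15 → 15 < 60
  Myriad: +40 → 40 < 70
Round 2 — Galeon shuts down.
  Ionix: +70 → 70 ≥ 50
  Myriad: +65 → 105 ≥ 70
Round 3 — Ionix, Myriad shut down.
  Helix: +85 → 100 ≥ 60
Round 4 — Helix shuts down.
No further shutdowns.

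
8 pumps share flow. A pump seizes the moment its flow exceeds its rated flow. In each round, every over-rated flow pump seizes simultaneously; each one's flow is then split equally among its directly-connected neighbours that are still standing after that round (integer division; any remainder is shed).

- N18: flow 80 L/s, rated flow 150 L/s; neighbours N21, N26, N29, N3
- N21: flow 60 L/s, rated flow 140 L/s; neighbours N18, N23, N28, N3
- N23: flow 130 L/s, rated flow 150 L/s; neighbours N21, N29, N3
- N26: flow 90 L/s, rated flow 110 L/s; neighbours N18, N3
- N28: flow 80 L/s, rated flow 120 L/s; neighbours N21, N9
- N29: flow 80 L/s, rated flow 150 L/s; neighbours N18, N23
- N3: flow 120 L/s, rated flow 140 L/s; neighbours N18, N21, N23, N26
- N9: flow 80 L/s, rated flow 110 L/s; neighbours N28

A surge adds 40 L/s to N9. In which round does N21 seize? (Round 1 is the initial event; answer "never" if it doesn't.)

Round 1 — N9 at 120 > 110. N9 seizes.
  N9 sheds 120 L/s to N28: 120 each.
    N28: 80+120 = 200 > 120
Round 2 — N28 seizes.
  N28 sheds 200 L/s to N21: 200 each.
    N21: 60+200 = 260 > 140
Round 3 — N21 seizes.
  N21 sheds 260 L/s to N18, N23, N3: 86 each (2 lost).
    N18: 80+86 = 166 > 150
    N23: 130+86 = 216 > 150
    N3: 120+86 = 206 > 140
Round 4 — N18, N23, N3 seize.
  N18 sheds 166 L/s to N26, N29: 83 each.
    N26: 90+83 = 173 > 110
    N29: 80+83 = 163 > 150
  N23 sheds 216 L/s to N29: 216 each.
    N29: 163+216 = 379 > 150
  N3 sheds 206 L/s to N26: 206 each.
    N26: 173+206 = 379 > 110
Round 5 — N26, N29 seize.
  N26 sheds 379 L/s: no online neighbours, lost.
  N29 sheds 379 L/s: no online neighbours, lost.
No further seizures.

3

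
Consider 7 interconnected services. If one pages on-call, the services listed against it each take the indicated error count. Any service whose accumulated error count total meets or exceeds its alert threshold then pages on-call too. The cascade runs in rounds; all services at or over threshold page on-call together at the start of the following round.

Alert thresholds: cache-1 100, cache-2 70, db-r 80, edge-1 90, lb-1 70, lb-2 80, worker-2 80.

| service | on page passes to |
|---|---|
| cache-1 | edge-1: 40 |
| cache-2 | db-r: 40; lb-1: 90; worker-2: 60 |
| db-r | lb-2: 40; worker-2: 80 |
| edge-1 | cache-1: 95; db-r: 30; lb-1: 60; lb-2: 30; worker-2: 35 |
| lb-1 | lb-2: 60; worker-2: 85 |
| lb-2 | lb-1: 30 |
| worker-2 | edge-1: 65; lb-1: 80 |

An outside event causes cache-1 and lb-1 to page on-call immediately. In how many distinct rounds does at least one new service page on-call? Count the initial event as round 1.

Round 1 — cache-1, lb-1 page on-call (initial).
  edge-1: +40 → 40 < 90
  lb-2: +60 → 60 < 80
  worker-2: +85 → 85 ≥ 80
Round 2 — worker-2 pages on-call.
  edge-1: +65 → 105 ≥ 90
Round 3 — edge-1 pages on-call.
  db-r: +30 → 30 < 80
  lb-2: +30 → 90 ≥ 80
Round 4 — lb-2 pages on-call.
No further pages.

4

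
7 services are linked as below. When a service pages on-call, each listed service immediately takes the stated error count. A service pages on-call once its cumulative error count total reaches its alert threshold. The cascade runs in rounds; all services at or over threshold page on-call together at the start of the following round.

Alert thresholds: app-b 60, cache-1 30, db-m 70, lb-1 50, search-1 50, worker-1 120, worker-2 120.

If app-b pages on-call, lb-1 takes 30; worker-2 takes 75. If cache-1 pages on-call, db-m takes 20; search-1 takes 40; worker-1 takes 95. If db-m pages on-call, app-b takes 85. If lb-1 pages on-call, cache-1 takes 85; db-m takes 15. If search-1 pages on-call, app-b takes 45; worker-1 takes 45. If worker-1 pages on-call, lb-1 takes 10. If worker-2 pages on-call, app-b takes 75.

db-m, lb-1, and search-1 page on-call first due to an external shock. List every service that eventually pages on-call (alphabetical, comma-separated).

app-b, cache-1, db-m, lb-1, search-1, worker-1

Round 1 — db-m, lb-1, search-1 page on-call (initial).
  app-b: +85+45 → 130 ≥ 60
  cache-1: +85 → 85 ≥ 30
  worker-1: +45 → 45 < 120
Round 2 — app-b, cache-1 page on-call.
  worker-1: +95 → 140 ≥ 120
  worker-2: +75 → 75 < 120
Round 3 — worker-1 pages on-call.
No further pages.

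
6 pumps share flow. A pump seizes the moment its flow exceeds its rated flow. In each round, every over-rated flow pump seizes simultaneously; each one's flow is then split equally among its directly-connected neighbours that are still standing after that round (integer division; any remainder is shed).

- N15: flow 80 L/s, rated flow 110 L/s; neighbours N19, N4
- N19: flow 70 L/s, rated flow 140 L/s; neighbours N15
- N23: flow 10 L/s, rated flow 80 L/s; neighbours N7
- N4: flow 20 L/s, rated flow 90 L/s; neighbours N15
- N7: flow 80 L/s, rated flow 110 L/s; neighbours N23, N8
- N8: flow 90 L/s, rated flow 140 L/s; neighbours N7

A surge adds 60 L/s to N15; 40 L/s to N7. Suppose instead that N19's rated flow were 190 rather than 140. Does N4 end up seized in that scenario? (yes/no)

no

With N19's rated flow at 190:
Round 1 — N15 at 140 > 110; N7 at 120 > 110. N15, N7 seize.
  N15 sheds 140 L/s to N19, N4: 70 each.
    N19: 70+70 = 140 ≤ 190
    N4: 20+70 = 90 ≤ 90
  N7 sheds 120 L/s to N23, N8: 60 each.
    N23: 10+60 = 70 ≤ 80
    N8: 90+60 = 150 > 140
Round 2 — N8 seizes.
  N8 sheds 150 L/s: no online neighbours, lost.
No further seizures.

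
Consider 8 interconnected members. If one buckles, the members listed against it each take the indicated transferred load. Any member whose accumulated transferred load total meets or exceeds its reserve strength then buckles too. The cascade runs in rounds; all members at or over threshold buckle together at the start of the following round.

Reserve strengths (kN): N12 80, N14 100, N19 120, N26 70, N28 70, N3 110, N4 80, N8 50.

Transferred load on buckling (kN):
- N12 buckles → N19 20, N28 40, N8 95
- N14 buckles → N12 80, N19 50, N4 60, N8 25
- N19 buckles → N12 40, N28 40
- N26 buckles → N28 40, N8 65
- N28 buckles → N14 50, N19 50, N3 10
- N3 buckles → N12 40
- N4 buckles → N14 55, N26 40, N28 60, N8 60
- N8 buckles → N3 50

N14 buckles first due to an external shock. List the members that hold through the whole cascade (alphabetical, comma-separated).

N19, N26, N28, N3, N4

Round 1 — N14 buckles (initial).
  N12: +80 → 80 ≥ 80
  N19: +50 → 50 < 120
  N4: +60 → 60 < 80
  N8: +25 → 25 < 50
Round 2 — N12 buckles.
  N19: +20 → 70 < 120
  N28: +40 → 40 < 70
  N8: +95 → 120 ≥ 50
Round 3 — N8 buckles.
  N3: +50 → 50 < 110
No further bucklings.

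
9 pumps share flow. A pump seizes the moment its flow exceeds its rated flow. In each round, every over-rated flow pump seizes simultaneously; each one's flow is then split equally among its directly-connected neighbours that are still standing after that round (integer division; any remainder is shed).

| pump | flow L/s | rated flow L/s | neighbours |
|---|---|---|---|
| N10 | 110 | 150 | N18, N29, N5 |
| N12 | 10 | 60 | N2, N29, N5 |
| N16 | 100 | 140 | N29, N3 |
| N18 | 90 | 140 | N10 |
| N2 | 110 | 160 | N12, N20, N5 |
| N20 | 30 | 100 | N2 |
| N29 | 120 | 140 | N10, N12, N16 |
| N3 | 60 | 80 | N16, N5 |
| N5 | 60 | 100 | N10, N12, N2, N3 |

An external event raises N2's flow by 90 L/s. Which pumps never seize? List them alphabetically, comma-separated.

N20

Round 1 — N2 at 200 > 160. N2 seizes.
  N2 sheds 200 L/s to N12, N20, N5: 66 each (2 lost).
    N12: 10+66 = 76 > 60
    N20: 30+66 = 96 ≤ 100
    N5: 60+66 = 126 > 100
Round 2 — N12, N5 seize.
  N12 sheds 76 L/s to N29: 76 each.
    N29: 120+76 = 196 > 140
  N5 sheds 126 L/s to N10, N3: 63 each.
    N10: 110+63 = 173 > 150
    N3: 60+63 = 123 > 80
Round 3 — N10, N29, N3 seize.
  N10 sheds 173 L/s to N18: 173 each.
    N18: 90+173 = 263 > 140
  N29 sheds 196 L/s to N16: 196 each.
    N16: 100+196 = 296 > 140
  N3 sheds 123 L/s to N16: 123 each.
    N16: 296+123 = 419 > 140
Round 4 — N16, N18 seize.
  N16 sheds 419 L/s: no online neighbours, lost.
  N18 sheds 263 L/s: no online neighbours, lost.
No further seizures.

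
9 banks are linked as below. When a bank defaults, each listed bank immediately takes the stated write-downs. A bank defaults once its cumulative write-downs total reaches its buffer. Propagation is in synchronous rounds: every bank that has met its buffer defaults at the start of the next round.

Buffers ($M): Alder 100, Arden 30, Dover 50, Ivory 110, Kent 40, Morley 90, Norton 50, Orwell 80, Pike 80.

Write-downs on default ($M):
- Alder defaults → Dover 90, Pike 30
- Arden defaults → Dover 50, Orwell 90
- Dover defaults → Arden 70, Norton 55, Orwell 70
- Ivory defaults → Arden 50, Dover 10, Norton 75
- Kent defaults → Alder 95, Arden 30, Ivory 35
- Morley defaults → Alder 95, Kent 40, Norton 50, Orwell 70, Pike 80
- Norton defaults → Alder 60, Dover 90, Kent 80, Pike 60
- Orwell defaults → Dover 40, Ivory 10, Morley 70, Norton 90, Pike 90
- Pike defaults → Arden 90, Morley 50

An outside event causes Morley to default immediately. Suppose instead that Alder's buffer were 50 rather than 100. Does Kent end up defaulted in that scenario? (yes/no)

yes

With Alder's buffer at 50:
Round 1 — Morley defaults (initial).
  Alder: +95 → 95 ≥ 50
  Kent: +40 → 40 ≥ 40
  Norton: +50 → 50 ≥ 50
  Orwell: +70 → 70 < 80
  Pike: +80 → 80 ≥ 80
Round 2 — Alder, Kent, Norton, Pike default.
  Arden: +30+90 → 120 ≥ 30
  Dover: +90+90 → 180 ≥ 50
  Ivory: +35 → 35 < 110
Round 3 — Arden, Dover default.
  Orwell: +90+70 → 230 ≥ 80
Round 4 — Orwell defaults.
  Ivory: +10 → 45 < 110
No further defaults.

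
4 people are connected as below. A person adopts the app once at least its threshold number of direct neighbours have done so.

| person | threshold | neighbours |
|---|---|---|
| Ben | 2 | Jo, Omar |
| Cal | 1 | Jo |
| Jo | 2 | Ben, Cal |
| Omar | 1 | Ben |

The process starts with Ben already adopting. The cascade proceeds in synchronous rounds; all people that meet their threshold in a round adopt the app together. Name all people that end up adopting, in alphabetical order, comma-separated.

Ben, Omar

Round 1 — Ben adopts the app (initial).
Round 2 — checking thresholds:
  Jo: 1 of 2 neighbours < 2, holds.
  Omar: 1 of 1 neighbours ≥ 1, adopts the app.
Round 3 — no new adoptions; cascade stops.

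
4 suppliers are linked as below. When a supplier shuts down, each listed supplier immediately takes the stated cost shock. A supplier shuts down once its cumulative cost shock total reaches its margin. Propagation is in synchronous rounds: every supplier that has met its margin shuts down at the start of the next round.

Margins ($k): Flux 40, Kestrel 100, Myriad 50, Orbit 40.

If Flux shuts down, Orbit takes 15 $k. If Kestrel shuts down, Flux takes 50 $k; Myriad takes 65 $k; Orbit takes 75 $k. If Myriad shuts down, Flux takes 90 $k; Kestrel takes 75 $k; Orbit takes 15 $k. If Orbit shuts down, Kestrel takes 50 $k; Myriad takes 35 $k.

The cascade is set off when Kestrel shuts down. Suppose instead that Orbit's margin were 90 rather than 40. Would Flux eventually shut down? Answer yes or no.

With Orbit's margin at 90:
Round 1 — Kestrel shuts down (initial).
  Flux: +50 → 50 ≥ 40
  Myriad: +65 → 65 ≥ 50
  Orbit: +75 → 75 < 90
Round 2 — Flux, Myriad shut down.
  Orbit: +15+15 → 105 ≥ 90
Round 3 — Orbit shuts down.
No further shutdowns.

yes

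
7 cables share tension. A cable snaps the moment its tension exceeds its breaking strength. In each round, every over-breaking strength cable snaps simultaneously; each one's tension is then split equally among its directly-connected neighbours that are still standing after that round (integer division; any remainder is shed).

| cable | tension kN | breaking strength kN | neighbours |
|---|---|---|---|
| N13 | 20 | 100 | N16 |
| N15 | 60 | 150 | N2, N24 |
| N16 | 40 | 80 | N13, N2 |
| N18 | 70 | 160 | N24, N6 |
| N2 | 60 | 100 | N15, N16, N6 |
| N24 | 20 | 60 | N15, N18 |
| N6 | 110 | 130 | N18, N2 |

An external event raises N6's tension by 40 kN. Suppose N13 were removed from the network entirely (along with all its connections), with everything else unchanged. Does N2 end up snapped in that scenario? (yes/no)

yes

With N13 removed:
Round 1 — N6 at 150 > 130. N6 snaps.
  N6 sheds 150 kN to N18, N2: 75 each.
    N18: 70+75 = 145 ≤ 160
    N2: 60+75 = 135 > 100
Round 2 — N2 snaps.
  N2 sheds 135 kN to N15, N16: 67 each (1 lost).
    N15: 60+67 = 127 ≤ 150
    N16: 40+67 = 107 > 80
Round 3 — N16 snaps.
  N16 sheds 107 kN: no online neighbours, lost.
No further breaks.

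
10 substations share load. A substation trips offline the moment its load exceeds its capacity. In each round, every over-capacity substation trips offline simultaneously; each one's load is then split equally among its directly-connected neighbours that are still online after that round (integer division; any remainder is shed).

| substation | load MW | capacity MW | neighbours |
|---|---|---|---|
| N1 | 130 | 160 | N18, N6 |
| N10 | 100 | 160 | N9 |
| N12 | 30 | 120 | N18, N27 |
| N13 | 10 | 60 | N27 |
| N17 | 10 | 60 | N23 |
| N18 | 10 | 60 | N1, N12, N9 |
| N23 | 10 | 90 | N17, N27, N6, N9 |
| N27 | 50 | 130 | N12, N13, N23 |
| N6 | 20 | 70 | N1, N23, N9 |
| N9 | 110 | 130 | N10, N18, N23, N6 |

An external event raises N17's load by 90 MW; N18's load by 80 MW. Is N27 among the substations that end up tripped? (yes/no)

no

Round 1 — N17 at 100 > 60; N18 at 90 > 60. N17, N18 trip offline.
  N17 sheds 100 MW to N23: 100 each.
    N23: 10+100 = 110 > 90
  N18 sheds 90 MW to N1, N12, N9: 30 each.
    N1: 130+30 = 160 ≤ 160
    N12: 30+30 = 60 ≤ 120
    N9: 110+30 = 140 > 130
Round 2 — N23, N9 trip offline.
  N23 sheds 110 MW to N27, N6: 55 each.
    N27: 50+55 = 105 ≤ 130
    N6: 20+55 = 75 > 70
  N9 sheds 140 MW to N10, N6: 70 each.
    N10: 100+70 = 170 > 160
    N6: 75+70 = 145 > 70
Round 3 — N10, N6 trip offline.
  N10 sheds 170 MW: no online neighbours, lost.
  N6 sheds 145 MW to N1: 145 each.
    N1: 160+145 = 305 > 160
Round 4 — N1 trips offline.
  N1 sheds 305 MW: no online neighbours, lost.
No further trips.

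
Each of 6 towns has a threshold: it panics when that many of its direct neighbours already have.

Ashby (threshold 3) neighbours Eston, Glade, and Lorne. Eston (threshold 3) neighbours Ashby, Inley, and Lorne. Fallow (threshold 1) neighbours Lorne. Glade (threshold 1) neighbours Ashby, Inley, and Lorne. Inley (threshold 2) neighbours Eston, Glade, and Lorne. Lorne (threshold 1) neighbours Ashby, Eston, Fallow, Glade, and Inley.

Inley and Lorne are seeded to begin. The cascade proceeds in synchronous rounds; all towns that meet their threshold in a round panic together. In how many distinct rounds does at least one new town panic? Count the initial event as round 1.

Round 1 — Inley, Lorne panic (initial).
Round 2 — checking thresholds:
  Ashby: 1 of 3 neighbours < 3, below threshold.
  Eston: 2 of 3 neighbours < 3, below threshold.
  Fallow: 1 of 1 neighbours ≥ 1, panics.
  Glade: 2 of 3 neighbours ≥ 1, panics.
Round 3 — no new panics; cascade stops.

2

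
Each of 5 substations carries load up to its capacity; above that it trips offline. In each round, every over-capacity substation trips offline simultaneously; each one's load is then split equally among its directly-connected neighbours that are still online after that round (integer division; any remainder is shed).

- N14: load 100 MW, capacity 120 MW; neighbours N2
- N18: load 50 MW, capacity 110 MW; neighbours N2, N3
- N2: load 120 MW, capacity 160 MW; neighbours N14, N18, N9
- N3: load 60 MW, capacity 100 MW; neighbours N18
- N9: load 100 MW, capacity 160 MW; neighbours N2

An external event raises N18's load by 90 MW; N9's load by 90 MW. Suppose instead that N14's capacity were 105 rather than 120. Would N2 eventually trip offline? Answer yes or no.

With N14's capacity at 105:
Round 1 — N18 at 140 > 110; N9 at 190 > 160. N18, N9 trip offline.
  N18 sheds 140 MW to N2, N3: 70 each.
    N2: 120+70 = 190 > 160
    N3: 60+70 = 130 > 100
  N9 sheds 190 MW to N2: 190 each.
    N2: 190+190 = 380 > 160
Round 2 — N2, N3 trip offline.
  N2 sheds 380 MW to N14: 380 each.
    N14: 100+380 = 480 > 105
  N3 sheds 130 MW: no online neighbours, lost.
Round 3 — N14 trips offline.
  N14 sheds 480 MW: no online neighbours, lost.
No further trips.

yes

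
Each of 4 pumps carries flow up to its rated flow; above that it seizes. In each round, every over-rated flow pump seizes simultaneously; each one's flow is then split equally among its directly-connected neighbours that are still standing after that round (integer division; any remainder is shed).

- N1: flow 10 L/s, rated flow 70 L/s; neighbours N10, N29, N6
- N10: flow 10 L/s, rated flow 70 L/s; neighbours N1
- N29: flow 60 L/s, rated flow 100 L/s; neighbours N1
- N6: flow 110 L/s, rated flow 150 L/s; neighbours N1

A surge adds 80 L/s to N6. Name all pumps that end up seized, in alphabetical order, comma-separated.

Round 1 — N6 at 190 > 150. N6 seizes.
  N6 sheds 190 L/s to N1: 190 each.
    N1: 10+190 = 200 > 70
Round 2 — N1 seizes.
  N1 sheds 200 L/s to N10, N29: 100 each.
    N10: 10+100 = 110 > 70
    N29: 60+100 = 160 > 100
Round 3 — N10, N29 seize.
  N10 sheds 110 L/s: no online neighbours, lost.
  N29 sheds 160 L/s: no online neighbours, lost.
No further seizures.

N1, N10, N29, N6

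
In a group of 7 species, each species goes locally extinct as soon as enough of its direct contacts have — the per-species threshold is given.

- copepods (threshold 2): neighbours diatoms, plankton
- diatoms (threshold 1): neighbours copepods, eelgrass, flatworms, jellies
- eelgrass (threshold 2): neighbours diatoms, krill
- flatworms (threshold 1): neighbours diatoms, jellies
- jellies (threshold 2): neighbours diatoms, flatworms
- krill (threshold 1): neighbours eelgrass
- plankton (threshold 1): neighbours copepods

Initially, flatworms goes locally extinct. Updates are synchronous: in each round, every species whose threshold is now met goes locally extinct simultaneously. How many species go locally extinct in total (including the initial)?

3

Round 1 — flatworms goes locally extinct (initial).
Round 2 — checking thresholds:
  diatoms: 1 of 4 neighbours ≥ 1, goes locally extinct.
  jellies: 1 of 2 neighbours < 2, not yet.
Round 3 — checking thresholds:
  copepods: 1 of 2 neighbours < 2, not yet.
  eelgrass: 1 of 2 neighbours < 2, not yet.
  jellies: 2 of 2 neighbours ≥ 2, goes locally extinct.
Round 4 — no new extinctions; cascade stops.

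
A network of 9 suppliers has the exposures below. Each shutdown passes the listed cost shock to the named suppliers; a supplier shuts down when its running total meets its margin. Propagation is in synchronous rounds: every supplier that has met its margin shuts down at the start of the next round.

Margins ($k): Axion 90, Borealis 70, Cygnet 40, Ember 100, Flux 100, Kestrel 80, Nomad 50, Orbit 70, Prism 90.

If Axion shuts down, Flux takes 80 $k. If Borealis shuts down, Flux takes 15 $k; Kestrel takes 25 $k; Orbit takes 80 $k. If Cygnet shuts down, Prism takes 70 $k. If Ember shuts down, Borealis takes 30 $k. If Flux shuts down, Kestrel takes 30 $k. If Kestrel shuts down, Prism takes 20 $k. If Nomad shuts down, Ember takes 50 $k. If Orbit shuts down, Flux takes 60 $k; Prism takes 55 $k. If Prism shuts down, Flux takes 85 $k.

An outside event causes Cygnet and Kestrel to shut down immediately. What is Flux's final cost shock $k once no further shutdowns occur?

Round 1 — Cygnet, Kestrel shut down (initial).
  Prism: +70+20 → 90 ≥ 90
Round 2 — Prism shuts down.
  Flux: +85 → 85 < 100
No further shutdowns.

85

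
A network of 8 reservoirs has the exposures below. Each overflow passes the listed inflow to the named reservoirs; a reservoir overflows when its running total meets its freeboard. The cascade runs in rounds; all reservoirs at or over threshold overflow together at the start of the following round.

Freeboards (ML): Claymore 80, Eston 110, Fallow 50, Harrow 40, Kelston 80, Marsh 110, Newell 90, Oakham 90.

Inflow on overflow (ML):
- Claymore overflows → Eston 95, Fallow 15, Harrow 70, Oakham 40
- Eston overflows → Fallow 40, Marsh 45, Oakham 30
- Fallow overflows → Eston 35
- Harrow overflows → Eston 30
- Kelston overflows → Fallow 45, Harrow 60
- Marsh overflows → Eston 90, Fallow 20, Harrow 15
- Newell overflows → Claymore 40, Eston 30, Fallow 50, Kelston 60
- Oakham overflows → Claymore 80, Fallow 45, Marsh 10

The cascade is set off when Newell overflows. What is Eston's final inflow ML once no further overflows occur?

65

Round 1 — Newell overflows (initial).
  Claymore: +40 → 40 < 80
  Eston: +30 → 30 < 110
  Fallow: +50 → 50 ≥ 50
  Kelston: +60 → 60 < 80
Round 2 — Fallow overflows.
  Eston: +35 → 65 < 110
No further overflows.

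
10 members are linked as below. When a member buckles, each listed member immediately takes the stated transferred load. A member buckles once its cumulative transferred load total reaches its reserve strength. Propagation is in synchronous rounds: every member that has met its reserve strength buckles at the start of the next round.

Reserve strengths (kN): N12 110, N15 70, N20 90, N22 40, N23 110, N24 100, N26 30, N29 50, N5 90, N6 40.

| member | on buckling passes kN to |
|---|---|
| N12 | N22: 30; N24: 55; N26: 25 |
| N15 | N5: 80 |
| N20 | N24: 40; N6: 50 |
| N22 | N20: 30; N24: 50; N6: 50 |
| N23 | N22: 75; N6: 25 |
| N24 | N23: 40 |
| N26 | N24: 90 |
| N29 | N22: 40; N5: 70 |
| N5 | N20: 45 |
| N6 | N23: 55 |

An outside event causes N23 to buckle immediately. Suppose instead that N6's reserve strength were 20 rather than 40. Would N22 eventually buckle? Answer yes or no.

With N6's reserve strength at 20:
Round 1 — N23 buckles (initial).
  N22: +75 → 75 ≥ 40
  N6: +25 → 25 ≥ 20
Round 2 — N22, N6 buckle.
  N20: +30 → 30 < 90
  N24: +50 → 50 < 100
No further bucklings.

yes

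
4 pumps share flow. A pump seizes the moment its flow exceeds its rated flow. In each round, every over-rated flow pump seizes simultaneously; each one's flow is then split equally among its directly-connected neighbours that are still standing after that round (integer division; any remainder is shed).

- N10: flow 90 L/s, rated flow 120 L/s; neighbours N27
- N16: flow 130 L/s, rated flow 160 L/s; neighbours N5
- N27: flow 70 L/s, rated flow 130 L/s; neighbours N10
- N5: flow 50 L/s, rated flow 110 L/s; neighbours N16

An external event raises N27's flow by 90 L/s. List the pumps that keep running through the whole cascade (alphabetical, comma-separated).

Round 1 — N27 at 160 > 130. N27 seizes.
  N27 sheds 160 L/s to N10: 160 each.
    N10: 90+160 = 250 > 120
Round 2 — N10 seizes.
  N10 sheds 250 L/s: no online neighbours, lost.
No further seizures.

N16, N5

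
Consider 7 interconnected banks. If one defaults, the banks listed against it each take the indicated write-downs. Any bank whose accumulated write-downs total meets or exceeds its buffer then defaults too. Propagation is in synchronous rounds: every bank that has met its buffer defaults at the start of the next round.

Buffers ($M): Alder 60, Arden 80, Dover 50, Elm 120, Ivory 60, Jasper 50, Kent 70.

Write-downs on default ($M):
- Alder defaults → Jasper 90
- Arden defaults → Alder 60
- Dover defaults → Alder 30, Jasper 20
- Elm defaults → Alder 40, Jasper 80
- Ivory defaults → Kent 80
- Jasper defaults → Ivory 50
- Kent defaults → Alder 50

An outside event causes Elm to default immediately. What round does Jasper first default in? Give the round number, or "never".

2

Round 1 — Elm defaults (initial).
  Alder: +40 → 40 < 60
  Jasper: +80 → 80 ≥ 50
Round 2 — Jasper defaults.
  Ivory: +50 → 50 < 60
No further defaults.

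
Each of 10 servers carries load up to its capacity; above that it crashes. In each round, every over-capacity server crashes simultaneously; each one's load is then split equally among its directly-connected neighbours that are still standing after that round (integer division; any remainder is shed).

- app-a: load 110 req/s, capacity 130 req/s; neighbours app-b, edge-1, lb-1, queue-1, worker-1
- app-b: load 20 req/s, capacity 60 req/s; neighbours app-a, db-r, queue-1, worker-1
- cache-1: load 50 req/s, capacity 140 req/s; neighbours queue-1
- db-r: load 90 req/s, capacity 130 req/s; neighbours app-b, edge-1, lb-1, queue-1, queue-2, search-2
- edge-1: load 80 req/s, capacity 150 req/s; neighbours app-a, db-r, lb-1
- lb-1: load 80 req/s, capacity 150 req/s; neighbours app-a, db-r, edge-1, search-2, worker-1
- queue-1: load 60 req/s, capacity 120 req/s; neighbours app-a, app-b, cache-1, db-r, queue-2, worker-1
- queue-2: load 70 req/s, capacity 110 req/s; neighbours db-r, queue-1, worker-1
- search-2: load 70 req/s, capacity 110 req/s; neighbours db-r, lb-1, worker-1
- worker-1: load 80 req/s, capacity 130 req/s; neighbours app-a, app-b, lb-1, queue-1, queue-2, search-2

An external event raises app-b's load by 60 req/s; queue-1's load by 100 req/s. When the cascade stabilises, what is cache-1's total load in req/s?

Round 1 — app-b at 80 > 60; queue-1 at 160 > 120. app-b, queue-1 crash.
  app-b sheds 80 req/s to app-a, db-r, worker-1: 26 each (2 lost).
    app-a: 110+26 = 136 > 130
    db-r: 90+26 = 116 ≤ 130
    worker-1: 80+26 = 106 ≤ 130
  queue-1 sheds 160 req/s to app-a, cache-1, db-r, queue-2, worker-1: 32 each.
    app-a: 136+32 = 168 > 130
    cache-1: 50+32 = 82 ≤ 140
    db-r: 116+32 = 148 > 130
    queue-2: 70+32 = 102 ≤ 110
    worker-1: 106+32 = 138 > 130
Round 2 — app-a, db-r, worker-1 crash.
  app-a sheds 168 req/s to edge-1, lb-1: 84 each.
    edge-1: 80+84 = 164 > 150
    lb-1: 80+84 = 164 > 150
  db-r sheds 148 req/s to edge-1, lb-1, queue-2, search-2: 37 each.
    edge-1: 164+37 = 201 > 150
    lb-1: 164+37 = 201 > 150
    queue-2: 102+37 = 139 > 110
    search-2: 70+37 = 107 ≤ 110
  worker-1 sheds 138 req/s to lb-1, queue-2, search-2: 46 each.
    lb-1: 201+46 = 247 > 150
    queue-2: 139+46 = 185 > 110
    search-2: 107+46 = 153 > 110
Round 3 — edge-1, lb-1, queue-2, search-2 crash.
  edge-1 sheds 201 req/s: no online neighbours, lost.
  lb-1 sheds 247 req/s: no online neighbours, lost.
  queue-2 sheds 185 req/s: no online neighbours, lost.
  search-2 sheds 153 req/s: no online neighbours, lost.
No further crashes.

82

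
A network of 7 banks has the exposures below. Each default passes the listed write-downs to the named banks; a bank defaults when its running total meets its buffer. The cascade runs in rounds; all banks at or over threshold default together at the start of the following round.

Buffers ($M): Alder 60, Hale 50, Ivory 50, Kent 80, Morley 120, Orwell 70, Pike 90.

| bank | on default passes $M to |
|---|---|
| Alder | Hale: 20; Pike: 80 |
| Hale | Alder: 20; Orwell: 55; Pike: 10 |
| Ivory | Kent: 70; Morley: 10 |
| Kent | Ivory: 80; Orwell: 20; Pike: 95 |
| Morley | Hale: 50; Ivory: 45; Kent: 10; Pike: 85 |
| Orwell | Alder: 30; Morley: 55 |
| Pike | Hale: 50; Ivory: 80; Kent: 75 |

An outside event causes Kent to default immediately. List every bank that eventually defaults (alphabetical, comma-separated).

Round 1 — Kent defaults (initial).
  Ivory: +80 → 80 ≥ 50
  Orwell: +20 → 20 < 70
  Pike: +95 → 95 ≥ 90
Round 2 — Ivory, Pike default.
  Hale: +50 → 50 ≥ 50
  Morley: +10 → 10 < 120
Round 3 — Hale defaults.
  Alder: +20 → 20 < 60
  Orwell: +55 → 75 ≥ 70
Round 4 — Orwell defaults.
  Alder: +30 → 50 < 60
  Morley: +55 → 65 < 120
No further defaults.

Hale, Ivory, Kent, Orwell, Pike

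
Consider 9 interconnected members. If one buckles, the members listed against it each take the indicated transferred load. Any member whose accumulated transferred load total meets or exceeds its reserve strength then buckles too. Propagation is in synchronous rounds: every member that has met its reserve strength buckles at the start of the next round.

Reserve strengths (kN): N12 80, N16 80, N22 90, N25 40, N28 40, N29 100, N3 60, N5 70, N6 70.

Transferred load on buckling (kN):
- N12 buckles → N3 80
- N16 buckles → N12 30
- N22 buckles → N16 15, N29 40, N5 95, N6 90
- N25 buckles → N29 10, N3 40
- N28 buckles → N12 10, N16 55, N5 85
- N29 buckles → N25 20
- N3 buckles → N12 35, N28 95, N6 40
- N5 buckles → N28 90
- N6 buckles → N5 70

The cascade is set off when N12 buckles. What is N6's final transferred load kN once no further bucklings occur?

40

Round 1 — N12 buckles (initial).
  N3: +80 → 80 ≥ 60
Round 2 — N3 buckles.
  N28: +95 → 95 ≥ 40
  N6: +40 → 40 < 70
Round 3 — N28 buckles.
  N16: +55 → 55 < 80
  N5: +85 → 85 ≥ 70
Round 4 — N5 buckles.
No further bucklings.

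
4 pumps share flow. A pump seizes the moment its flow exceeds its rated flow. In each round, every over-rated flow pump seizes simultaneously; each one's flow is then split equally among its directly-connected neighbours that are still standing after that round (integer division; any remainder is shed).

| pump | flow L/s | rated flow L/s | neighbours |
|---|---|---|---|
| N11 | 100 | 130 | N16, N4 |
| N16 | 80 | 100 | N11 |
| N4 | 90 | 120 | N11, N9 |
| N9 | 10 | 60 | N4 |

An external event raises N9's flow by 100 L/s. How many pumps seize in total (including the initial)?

4

Round 1 — N9 at 110 > 60. N9 seizes.
  N9 sheds 110 L/s to N4: 110 each.
    N4: 90+110 = 200 > 120
Round 2 — N4 seizes.
  N4 sheds 200 L/s to N11: 200 each.
    N11: 100+200 = 300 > 130
Round 3 — N11 seizes.
  N11 sheds 300 L/s to N16: 300 each.
    N16: 80+300 = 380 > 100
Round 4 — N16 seizes.
  N16 sheds 380 L/s: no online neighbours, lost.
No further seizures.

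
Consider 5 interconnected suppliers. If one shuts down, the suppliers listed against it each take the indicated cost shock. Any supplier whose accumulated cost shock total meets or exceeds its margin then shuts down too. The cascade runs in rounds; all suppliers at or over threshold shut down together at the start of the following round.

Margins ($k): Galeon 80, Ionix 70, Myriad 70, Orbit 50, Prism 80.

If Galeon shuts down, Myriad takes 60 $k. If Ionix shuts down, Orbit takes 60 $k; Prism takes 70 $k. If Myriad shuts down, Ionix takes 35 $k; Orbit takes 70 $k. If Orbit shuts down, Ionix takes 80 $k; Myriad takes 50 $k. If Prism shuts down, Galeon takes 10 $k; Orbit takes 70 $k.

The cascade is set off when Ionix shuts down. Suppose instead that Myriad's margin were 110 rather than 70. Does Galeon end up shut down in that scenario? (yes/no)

With Myriad's margin at 110:
Round 1 — Ionix shuts down (initial).
  Orbit: +60 → 60 ≥ 50
  Prism: +70 → 70 < 80
Round 2 — Orbit shuts down.
  Myriad: +50 → 50 < 110
No further shutdowns.

no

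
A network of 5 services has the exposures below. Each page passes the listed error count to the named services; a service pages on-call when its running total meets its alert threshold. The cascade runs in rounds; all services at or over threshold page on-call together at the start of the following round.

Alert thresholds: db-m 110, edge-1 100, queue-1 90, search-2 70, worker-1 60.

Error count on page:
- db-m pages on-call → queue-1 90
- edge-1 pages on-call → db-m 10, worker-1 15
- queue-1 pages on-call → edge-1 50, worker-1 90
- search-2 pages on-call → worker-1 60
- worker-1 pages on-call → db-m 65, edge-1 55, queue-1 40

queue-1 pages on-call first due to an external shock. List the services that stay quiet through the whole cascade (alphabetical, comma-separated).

Round 1 — queue-1 pages on-call (initial).
  edge-1: +50 → 50 < 100
  worker-1: +90 → 90 ≥ 60
Round 2 — worker-1 pages on-call.
  db-m: +65 → 65 < 110
  edge-1: +55 → 105 ≥ 100
Round 3 — edge-1 pages on-call.
  db-m: +10 → 75 < 110
No further pages.

db-m, search-2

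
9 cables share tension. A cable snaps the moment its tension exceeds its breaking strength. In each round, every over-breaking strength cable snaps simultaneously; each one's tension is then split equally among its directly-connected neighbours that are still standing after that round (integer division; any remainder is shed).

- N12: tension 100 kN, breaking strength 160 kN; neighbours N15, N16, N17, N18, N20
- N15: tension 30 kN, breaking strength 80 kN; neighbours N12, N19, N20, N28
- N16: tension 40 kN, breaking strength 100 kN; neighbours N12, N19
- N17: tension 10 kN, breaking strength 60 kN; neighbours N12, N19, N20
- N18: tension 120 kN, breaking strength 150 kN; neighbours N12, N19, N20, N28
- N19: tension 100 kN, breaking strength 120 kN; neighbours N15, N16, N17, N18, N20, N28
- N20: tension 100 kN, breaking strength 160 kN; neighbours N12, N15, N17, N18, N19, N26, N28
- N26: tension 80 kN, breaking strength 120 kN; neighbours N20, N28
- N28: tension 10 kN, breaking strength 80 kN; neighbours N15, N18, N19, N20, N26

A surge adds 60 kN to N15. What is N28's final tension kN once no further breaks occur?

56

Round 1 — N15 at 90 > 80. N15 snaps.
  N15 sheds 90 kN to N12, N19, N20, N28: 22 each (2 lost).
    N12: 100+22 = 122 ≤ 160
    N19: 100+22 = 122 > 120
    N20: 100+22 = 122 ≤ 160
    N28: 10+22 = 32 ≤ 80
Round 2 — N19 snaps.
  N19 sheds 122 kN to N16, N17, N18, N20, N28: 24 each (2 lost).
    N16: 40+24 = 64 ≤ 100
    N17: 10+24 = 34 ≤ 60
    N18: 120+24 = 144 ≤ 150
    N20: 122+24 = 146 ≤ 160
    N28: 32+24 = 56 ≤ 80
No further breaks.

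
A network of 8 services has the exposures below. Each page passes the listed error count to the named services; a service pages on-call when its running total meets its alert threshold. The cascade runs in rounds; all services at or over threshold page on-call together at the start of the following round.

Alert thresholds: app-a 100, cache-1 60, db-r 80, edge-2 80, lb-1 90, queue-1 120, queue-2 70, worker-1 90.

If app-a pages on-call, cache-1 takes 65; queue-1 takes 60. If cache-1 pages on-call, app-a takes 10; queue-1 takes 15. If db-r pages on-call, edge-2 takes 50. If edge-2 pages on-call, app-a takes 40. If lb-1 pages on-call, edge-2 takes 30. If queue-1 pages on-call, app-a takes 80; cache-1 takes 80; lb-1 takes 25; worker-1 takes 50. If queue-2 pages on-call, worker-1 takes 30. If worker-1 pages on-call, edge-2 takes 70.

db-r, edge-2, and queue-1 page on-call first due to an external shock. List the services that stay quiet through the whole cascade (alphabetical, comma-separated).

Round 1 — db-r, edge-2, queue-1 page on-call (initial).
  app-a: +40+80 → 120 ≥ 100
  cache-1: +80 → 80 ≥ 60
  lb-1: +25 → 25 < 90
  worker-1: +50 → 50 < 90
Round 2 — app-a, cache-1 page on-call.
No further pages.

lb-1, queue-2, worker-1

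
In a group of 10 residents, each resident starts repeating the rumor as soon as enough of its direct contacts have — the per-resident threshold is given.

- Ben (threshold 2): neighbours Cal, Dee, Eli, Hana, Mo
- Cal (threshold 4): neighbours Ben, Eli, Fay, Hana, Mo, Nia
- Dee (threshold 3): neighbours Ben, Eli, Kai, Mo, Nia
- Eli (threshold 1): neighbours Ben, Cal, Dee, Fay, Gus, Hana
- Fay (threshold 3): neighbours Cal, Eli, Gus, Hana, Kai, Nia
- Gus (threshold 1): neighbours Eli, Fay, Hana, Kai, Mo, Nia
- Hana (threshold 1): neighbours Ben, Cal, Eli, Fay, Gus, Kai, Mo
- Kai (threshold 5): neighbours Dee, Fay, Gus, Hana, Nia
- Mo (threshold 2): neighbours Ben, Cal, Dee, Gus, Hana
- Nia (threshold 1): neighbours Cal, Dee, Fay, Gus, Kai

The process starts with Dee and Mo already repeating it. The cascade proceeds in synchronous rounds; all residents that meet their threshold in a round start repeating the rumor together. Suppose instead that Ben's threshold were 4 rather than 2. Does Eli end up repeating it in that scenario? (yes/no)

With Ben's threshold at 4:
Round 1 — Dee, Mo start repeating the rumor (initial).
Round 2 — checking thresholds:
  Ben: 2 of 5 neighbours < 4, below threshold.
  Cal: 1 of 6 neighbours < 4, below threshold.
  Eli: 1 of 6 neighbours ≥ 1, starts repeating the rumor.
  Gus: 1 of 6 neighbours ≥ 1, starts repeating the rumor.
  Hana: 1 of 7 neighbours ≥ 1, starts repeating the rumor.
  Kai: 1 of 5 neighbours < 5, below threshold.
  Nia: 1 of 5 neighbours ≥ 1, starts repeating the rumor.
Round 3 — checking thresholds:
  Ben: 4 of 5 neighbours ≥ 4, starts repeating the rumor.
  Cal: 4 of 6 neighbours ≥ 4, starts repeating the rumor.
  Fay: 4 of 6 neighbours ≥ 3, starts repeating the rumor.
  Kai: 4 of 5 neighbours < 5, below threshold.
Round 4 — checking thresholds:
  Kai: 5 of 5 neighbours ≥ 5, starts repeating the rumor.
Round 5 — no new spreads; cascade stops.

yes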